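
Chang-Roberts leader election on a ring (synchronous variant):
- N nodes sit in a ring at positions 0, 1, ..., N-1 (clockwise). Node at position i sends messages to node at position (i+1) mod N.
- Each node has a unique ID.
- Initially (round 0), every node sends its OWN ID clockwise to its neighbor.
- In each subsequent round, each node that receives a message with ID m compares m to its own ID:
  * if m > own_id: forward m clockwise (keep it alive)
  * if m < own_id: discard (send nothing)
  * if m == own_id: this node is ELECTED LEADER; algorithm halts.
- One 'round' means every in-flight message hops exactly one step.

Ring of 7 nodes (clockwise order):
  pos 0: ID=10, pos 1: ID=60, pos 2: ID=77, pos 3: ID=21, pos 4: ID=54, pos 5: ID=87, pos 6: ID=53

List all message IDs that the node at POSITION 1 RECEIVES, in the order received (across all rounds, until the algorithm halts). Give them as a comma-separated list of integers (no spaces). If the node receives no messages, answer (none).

Round 1: pos1(id60) recv 10: drop; pos2(id77) recv 60: drop; pos3(id21) recv 77: fwd; pos4(id54) recv 21: drop; pos5(id87) recv 54: drop; pos6(id53) recv 87: fwd; pos0(id10) recv 53: fwd
Round 2: pos4(id54) recv 77: fwd; pos0(id10) recv 87: fwd; pos1(id60) recv 53: drop
Round 3: pos5(id87) recv 77: drop; pos1(id60) recv 87: fwd
Round 4: pos2(id77) recv 87: fwd
Round 5: pos3(id21) recv 87: fwd
Round 6: pos4(id54) recv 87: fwd
Round 7: pos5(id87) recv 87: ELECTED

Answer: 10,53,87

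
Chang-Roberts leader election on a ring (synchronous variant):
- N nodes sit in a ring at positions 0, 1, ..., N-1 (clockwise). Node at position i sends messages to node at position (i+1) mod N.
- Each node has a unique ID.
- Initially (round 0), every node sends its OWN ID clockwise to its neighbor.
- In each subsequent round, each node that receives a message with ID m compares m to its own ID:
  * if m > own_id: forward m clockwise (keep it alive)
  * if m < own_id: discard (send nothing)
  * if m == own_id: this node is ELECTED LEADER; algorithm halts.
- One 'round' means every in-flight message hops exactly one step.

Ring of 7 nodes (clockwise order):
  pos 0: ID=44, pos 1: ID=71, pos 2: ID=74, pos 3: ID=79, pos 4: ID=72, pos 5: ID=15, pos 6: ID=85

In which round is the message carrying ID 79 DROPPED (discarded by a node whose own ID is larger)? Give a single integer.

Answer: 3

Derivation:
Round 1: pos1(id71) recv 44: drop; pos2(id74) recv 71: drop; pos3(id79) recv 74: drop; pos4(id72) recv 79: fwd; pos5(id15) recv 72: fwd; pos6(id85) recv 15: drop; pos0(id44) recv 85: fwd
Round 2: pos5(id15) recv 79: fwd; pos6(id85) recv 72: drop; pos1(id71) recv 85: fwd
Round 3: pos6(id85) recv 79: drop; pos2(id74) recv 85: fwd
Round 4: pos3(id79) recv 85: fwd
Round 5: pos4(id72) recv 85: fwd
Round 6: pos5(id15) recv 85: fwd
Round 7: pos6(id85) recv 85: ELECTED
Message ID 79 originates at pos 3; dropped at pos 6 in round 3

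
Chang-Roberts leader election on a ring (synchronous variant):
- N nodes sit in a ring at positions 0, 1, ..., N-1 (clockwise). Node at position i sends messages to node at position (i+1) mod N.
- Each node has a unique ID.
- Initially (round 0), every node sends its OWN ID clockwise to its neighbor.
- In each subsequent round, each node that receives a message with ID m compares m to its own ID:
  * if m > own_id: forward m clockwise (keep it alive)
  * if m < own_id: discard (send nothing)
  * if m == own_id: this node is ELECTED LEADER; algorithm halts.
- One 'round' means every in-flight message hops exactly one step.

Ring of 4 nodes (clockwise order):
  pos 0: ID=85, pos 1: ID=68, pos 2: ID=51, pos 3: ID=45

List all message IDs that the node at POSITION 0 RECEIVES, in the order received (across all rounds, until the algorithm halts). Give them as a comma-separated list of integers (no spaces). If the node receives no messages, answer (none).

Round 1: pos1(id68) recv 85: fwd; pos2(id51) recv 68: fwd; pos3(id45) recv 51: fwd; pos0(id85) recv 45: drop
Round 2: pos2(id51) recv 85: fwd; pos3(id45) recv 68: fwd; pos0(id85) recv 51: drop
Round 3: pos3(id45) recv 85: fwd; pos0(id85) recv 68: drop
Round 4: pos0(id85) recv 85: ELECTED

Answer: 45,51,68,85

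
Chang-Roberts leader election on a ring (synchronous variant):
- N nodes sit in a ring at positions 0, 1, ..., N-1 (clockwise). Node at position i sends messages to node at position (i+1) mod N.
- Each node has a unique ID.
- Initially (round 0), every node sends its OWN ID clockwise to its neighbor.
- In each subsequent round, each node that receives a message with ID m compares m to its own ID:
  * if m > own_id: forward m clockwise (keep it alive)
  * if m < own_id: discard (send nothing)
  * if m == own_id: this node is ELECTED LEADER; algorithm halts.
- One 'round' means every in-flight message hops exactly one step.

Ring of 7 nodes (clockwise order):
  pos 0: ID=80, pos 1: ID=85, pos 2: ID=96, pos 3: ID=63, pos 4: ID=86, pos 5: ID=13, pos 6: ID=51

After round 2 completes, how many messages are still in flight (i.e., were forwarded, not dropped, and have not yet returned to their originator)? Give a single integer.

Answer: 2

Derivation:
Round 1: pos1(id85) recv 80: drop; pos2(id96) recv 85: drop; pos3(id63) recv 96: fwd; pos4(id86) recv 63: drop; pos5(id13) recv 86: fwd; pos6(id51) recv 13: drop; pos0(id80) recv 51: drop
Round 2: pos4(id86) recv 96: fwd; pos6(id51) recv 86: fwd
After round 2: 2 messages still in flight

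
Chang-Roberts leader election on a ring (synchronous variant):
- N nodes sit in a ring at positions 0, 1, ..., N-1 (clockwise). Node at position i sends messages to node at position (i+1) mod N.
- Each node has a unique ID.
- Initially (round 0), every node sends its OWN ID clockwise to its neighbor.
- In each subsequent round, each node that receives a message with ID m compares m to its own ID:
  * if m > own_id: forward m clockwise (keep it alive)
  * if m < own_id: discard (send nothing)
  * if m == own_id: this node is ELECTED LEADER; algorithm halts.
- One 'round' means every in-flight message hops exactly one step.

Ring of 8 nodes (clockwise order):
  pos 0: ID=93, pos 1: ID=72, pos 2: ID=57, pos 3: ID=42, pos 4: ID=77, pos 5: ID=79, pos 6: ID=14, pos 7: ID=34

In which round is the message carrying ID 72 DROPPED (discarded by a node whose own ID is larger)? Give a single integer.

Answer: 3

Derivation:
Round 1: pos1(id72) recv 93: fwd; pos2(id57) recv 72: fwd; pos3(id42) recv 57: fwd; pos4(id77) recv 42: drop; pos5(id79) recv 77: drop; pos6(id14) recv 79: fwd; pos7(id34) recv 14: drop; pos0(id93) recv 34: drop
Round 2: pos2(id57) recv 93: fwd; pos3(id42) recv 72: fwd; pos4(id77) recv 57: drop; pos7(id34) recv 79: fwd
Round 3: pos3(id42) recv 93: fwd; pos4(id77) recv 72: drop; pos0(id93) recv 79: drop
Round 4: pos4(id77) recv 93: fwd
Round 5: pos5(id79) recv 93: fwd
Round 6: pos6(id14) recv 93: fwd
Round 7: pos7(id34) recv 93: fwd
Round 8: pos0(id93) recv 93: ELECTED
Message ID 72 originates at pos 1; dropped at pos 4 in round 3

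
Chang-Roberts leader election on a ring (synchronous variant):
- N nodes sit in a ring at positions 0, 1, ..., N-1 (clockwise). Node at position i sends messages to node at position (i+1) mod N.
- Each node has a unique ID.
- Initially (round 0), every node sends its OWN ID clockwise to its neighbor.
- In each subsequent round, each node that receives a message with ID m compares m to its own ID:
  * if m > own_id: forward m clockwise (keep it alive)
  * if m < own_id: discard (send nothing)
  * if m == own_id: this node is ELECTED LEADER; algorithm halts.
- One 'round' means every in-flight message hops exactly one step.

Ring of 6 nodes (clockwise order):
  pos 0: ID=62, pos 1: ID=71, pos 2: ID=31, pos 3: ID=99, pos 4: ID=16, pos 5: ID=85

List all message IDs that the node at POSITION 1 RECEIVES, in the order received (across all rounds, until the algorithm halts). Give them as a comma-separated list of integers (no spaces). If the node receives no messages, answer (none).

Answer: 62,85,99

Derivation:
Round 1: pos1(id71) recv 62: drop; pos2(id31) recv 71: fwd; pos3(id99) recv 31: drop; pos4(id16) recv 99: fwd; pos5(id85) recv 16: drop; pos0(id62) recv 85: fwd
Round 2: pos3(id99) recv 71: drop; pos5(id85) recv 99: fwd; pos1(id71) recv 85: fwd
Round 3: pos0(id62) recv 99: fwd; pos2(id31) recv 85: fwd
Round 4: pos1(id71) recv 99: fwd; pos3(id99) recv 85: drop
Round 5: pos2(id31) recv 99: fwd
Round 6: pos3(id99) recv 99: ELECTED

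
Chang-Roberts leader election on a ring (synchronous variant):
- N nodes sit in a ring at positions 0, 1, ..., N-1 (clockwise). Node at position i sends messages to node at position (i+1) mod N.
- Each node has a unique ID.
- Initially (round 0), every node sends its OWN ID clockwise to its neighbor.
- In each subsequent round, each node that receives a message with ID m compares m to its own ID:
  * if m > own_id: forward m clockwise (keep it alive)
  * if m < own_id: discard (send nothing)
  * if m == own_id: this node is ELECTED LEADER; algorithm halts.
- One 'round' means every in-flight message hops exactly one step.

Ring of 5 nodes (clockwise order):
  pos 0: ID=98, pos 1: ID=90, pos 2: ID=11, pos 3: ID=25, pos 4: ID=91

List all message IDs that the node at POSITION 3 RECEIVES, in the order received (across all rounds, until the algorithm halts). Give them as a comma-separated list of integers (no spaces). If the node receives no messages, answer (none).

Round 1: pos1(id90) recv 98: fwd; pos2(id11) recv 90: fwd; pos3(id25) recv 11: drop; pos4(id91) recv 25: drop; pos0(id98) recv 91: drop
Round 2: pos2(id11) recv 98: fwd; pos3(id25) recv 90: fwd
Round 3: pos3(id25) recv 98: fwd; pos4(id91) recv 90: drop
Round 4: pos4(id91) recv 98: fwd
Round 5: pos0(id98) recv 98: ELECTED

Answer: 11,90,98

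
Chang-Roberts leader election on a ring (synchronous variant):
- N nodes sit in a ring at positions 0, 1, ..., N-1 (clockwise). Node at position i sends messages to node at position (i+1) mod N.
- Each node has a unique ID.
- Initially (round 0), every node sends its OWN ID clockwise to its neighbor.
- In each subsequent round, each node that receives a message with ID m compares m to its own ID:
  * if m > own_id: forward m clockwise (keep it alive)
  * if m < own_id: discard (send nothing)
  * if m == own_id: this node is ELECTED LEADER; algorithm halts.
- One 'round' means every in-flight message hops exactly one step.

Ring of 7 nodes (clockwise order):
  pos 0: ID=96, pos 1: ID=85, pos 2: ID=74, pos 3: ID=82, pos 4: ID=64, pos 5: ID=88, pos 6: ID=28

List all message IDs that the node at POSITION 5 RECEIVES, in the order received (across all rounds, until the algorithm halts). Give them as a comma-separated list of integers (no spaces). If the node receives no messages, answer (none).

Round 1: pos1(id85) recv 96: fwd; pos2(id74) recv 85: fwd; pos3(id82) recv 74: drop; pos4(id64) recv 82: fwd; pos5(id88) recv 64: drop; pos6(id28) recv 88: fwd; pos0(id96) recv 28: drop
Round 2: pos2(id74) recv 96: fwd; pos3(id82) recv 85: fwd; pos5(id88) recv 82: drop; pos0(id96) recv 88: drop
Round 3: pos3(id82) recv 96: fwd; pos4(id64) recv 85: fwd
Round 4: pos4(id64) recv 96: fwd; pos5(id88) recv 85: drop
Round 5: pos5(id88) recv 96: fwd
Round 6: pos6(id28) recv 96: fwd
Round 7: pos0(id96) recv 96: ELECTED

Answer: 64,82,85,96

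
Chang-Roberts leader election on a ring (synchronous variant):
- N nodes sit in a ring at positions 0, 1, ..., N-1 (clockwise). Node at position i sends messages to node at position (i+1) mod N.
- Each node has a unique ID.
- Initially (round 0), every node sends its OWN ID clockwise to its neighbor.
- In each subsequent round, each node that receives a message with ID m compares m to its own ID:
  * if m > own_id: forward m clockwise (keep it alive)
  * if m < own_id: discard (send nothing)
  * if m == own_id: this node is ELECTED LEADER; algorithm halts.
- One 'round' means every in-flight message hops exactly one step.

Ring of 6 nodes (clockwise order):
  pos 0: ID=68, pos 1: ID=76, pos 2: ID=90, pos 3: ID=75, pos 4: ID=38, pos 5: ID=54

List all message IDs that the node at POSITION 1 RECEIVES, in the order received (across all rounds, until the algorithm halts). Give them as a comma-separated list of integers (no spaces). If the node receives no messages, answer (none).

Answer: 68,75,90

Derivation:
Round 1: pos1(id76) recv 68: drop; pos2(id90) recv 76: drop; pos3(id75) recv 90: fwd; pos4(id38) recv 75: fwd; pos5(id54) recv 38: drop; pos0(id68) recv 54: drop
Round 2: pos4(id38) recv 90: fwd; pos5(id54) recv 75: fwd
Round 3: pos5(id54) recv 90: fwd; pos0(id68) recv 75: fwd
Round 4: pos0(id68) recv 90: fwd; pos1(id76) recv 75: drop
Round 5: pos1(id76) recv 90: fwd
Round 6: pos2(id90) recv 90: ELECTED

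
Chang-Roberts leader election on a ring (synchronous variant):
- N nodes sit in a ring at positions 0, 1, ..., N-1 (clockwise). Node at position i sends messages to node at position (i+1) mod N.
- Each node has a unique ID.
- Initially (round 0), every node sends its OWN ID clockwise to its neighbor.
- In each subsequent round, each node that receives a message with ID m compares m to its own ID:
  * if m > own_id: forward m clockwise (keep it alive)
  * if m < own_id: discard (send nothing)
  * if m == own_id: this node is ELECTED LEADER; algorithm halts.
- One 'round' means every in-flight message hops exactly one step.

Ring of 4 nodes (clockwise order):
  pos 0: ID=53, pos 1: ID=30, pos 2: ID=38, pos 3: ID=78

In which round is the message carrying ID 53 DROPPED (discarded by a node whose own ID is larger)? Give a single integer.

Answer: 3

Derivation:
Round 1: pos1(id30) recv 53: fwd; pos2(id38) recv 30: drop; pos3(id78) recv 38: drop; pos0(id53) recv 78: fwd
Round 2: pos2(id38) recv 53: fwd; pos1(id30) recv 78: fwd
Round 3: pos3(id78) recv 53: drop; pos2(id38) recv 78: fwd
Round 4: pos3(id78) recv 78: ELECTED
Message ID 53 originates at pos 0; dropped at pos 3 in round 3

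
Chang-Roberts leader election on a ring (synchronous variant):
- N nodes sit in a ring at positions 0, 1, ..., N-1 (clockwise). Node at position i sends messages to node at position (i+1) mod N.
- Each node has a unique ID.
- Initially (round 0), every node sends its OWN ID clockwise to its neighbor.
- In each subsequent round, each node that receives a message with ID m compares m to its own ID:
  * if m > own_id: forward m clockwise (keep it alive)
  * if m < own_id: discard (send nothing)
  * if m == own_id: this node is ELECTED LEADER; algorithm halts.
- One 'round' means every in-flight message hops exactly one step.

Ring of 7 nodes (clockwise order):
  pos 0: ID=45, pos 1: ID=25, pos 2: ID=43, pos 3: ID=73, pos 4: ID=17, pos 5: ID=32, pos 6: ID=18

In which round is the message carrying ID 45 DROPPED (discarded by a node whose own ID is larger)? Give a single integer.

Round 1: pos1(id25) recv 45: fwd; pos2(id43) recv 25: drop; pos3(id73) recv 43: drop; pos4(id17) recv 73: fwd; pos5(id32) recv 17: drop; pos6(id18) recv 32: fwd; pos0(id45) recv 18: drop
Round 2: pos2(id43) recv 45: fwd; pos5(id32) recv 73: fwd; pos0(id45) recv 32: drop
Round 3: pos3(id73) recv 45: drop; pos6(id18) recv 73: fwd
Round 4: pos0(id45) recv 73: fwd
Round 5: pos1(id25) recv 73: fwd
Round 6: pos2(id43) recv 73: fwd
Round 7: pos3(id73) recv 73: ELECTED
Message ID 45 originates at pos 0; dropped at pos 3 in round 3

Answer: 3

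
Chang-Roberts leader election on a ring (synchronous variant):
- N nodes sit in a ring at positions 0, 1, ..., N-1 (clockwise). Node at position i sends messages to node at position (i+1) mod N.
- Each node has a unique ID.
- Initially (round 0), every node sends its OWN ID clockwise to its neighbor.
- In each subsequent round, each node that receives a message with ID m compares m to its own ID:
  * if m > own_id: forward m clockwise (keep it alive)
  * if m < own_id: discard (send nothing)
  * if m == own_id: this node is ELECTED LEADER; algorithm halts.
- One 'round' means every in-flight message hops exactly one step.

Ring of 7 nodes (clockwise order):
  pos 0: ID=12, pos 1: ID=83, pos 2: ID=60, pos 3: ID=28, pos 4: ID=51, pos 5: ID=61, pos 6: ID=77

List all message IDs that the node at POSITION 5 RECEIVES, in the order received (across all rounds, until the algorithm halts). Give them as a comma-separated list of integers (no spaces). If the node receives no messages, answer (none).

Round 1: pos1(id83) recv 12: drop; pos2(id60) recv 83: fwd; pos3(id28) recv 60: fwd; pos4(id51) recv 28: drop; pos5(id61) recv 51: drop; pos6(id77) recv 61: drop; pos0(id12) recv 77: fwd
Round 2: pos3(id28) recv 83: fwd; pos4(id51) recv 60: fwd; pos1(id83) recv 77: drop
Round 3: pos4(id51) recv 83: fwd; pos5(id61) recv 60: drop
Round 4: pos5(id61) recv 83: fwd
Round 5: pos6(id77) recv 83: fwd
Round 6: pos0(id12) recv 83: fwd
Round 7: pos1(id83) recv 83: ELECTED

Answer: 51,60,83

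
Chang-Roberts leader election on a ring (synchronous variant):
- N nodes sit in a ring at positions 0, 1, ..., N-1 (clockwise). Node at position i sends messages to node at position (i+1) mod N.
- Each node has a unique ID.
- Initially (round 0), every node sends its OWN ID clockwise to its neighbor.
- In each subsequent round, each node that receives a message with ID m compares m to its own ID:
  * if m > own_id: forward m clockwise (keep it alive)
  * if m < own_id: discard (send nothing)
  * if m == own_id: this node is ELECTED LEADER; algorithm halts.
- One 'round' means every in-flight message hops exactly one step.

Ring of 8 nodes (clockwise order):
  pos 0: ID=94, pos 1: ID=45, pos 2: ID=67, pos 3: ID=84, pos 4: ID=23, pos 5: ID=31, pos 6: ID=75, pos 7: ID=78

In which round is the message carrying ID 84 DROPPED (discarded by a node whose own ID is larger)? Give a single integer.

Round 1: pos1(id45) recv 94: fwd; pos2(id67) recv 45: drop; pos3(id84) recv 67: drop; pos4(id23) recv 84: fwd; pos5(id31) recv 23: drop; pos6(id75) recv 31: drop; pos7(id78) recv 75: drop; pos0(id94) recv 78: drop
Round 2: pos2(id67) recv 94: fwd; pos5(id31) recv 84: fwd
Round 3: pos3(id84) recv 94: fwd; pos6(id75) recv 84: fwd
Round 4: pos4(id23) recv 94: fwd; pos7(id78) recv 84: fwd
Round 5: pos5(id31) recv 94: fwd; pos0(id94) recv 84: drop
Round 6: pos6(id75) recv 94: fwd
Round 7: pos7(id78) recv 94: fwd
Round 8: pos0(id94) recv 94: ELECTED
Message ID 84 originates at pos 3; dropped at pos 0 in round 5

Answer: 5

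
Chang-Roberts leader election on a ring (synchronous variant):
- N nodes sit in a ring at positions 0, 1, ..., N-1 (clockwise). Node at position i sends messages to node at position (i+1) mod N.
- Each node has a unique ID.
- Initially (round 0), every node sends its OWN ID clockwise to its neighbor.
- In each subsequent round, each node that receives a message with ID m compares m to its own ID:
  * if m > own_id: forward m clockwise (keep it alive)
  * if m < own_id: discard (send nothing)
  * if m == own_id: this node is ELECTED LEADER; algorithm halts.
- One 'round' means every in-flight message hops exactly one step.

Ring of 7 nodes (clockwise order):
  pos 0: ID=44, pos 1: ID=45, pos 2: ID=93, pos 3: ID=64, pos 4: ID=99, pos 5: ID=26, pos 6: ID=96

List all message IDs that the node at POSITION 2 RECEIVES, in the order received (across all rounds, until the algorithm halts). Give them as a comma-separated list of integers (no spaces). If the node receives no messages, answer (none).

Round 1: pos1(id45) recv 44: drop; pos2(id93) recv 45: drop; pos3(id64) recv 93: fwd; pos4(id99) recv 64: drop; pos5(id26) recv 99: fwd; pos6(id96) recv 26: drop; pos0(id44) recv 96: fwd
Round 2: pos4(id99) recv 93: drop; pos6(id96) recv 99: fwd; pos1(id45) recv 96: fwd
Round 3: pos0(id44) recv 99: fwd; pos2(id93) recv 96: fwd
Round 4: pos1(id45) recv 99: fwd; pos3(id64) recv 96: fwd
Round 5: pos2(id93) recv 99: fwd; pos4(id99) recv 96: drop
Round 6: pos3(id64) recv 99: fwd
Round 7: pos4(id99) recv 99: ELECTED

Answer: 45,96,99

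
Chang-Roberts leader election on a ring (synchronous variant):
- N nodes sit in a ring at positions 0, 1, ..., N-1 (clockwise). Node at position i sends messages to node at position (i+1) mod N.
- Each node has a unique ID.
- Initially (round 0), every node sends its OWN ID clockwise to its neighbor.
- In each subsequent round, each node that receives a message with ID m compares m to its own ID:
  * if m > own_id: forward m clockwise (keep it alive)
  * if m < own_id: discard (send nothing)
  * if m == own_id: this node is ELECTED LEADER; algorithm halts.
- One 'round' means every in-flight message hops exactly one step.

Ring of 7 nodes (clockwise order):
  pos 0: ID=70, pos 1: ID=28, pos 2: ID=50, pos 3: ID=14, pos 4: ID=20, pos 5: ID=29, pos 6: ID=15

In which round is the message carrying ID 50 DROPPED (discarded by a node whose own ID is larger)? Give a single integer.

Answer: 5

Derivation:
Round 1: pos1(id28) recv 70: fwd; pos2(id50) recv 28: drop; pos3(id14) recv 50: fwd; pos4(id20) recv 14: drop; pos5(id29) recv 20: drop; pos6(id15) recv 29: fwd; pos0(id70) recv 15: drop
Round 2: pos2(id50) recv 70: fwd; pos4(id20) recv 50: fwd; pos0(id70) recv 29: drop
Round 3: pos3(id14) recv 70: fwd; pos5(id29) recv 50: fwd
Round 4: pos4(id20) recv 70: fwd; pos6(id15) recv 50: fwd
Round 5: pos5(id29) recv 70: fwd; pos0(id70) recv 50: drop
Round 6: pos6(id15) recv 70: fwd
Round 7: pos0(id70) recv 70: ELECTED
Message ID 50 originates at pos 2; dropped at pos 0 in round 5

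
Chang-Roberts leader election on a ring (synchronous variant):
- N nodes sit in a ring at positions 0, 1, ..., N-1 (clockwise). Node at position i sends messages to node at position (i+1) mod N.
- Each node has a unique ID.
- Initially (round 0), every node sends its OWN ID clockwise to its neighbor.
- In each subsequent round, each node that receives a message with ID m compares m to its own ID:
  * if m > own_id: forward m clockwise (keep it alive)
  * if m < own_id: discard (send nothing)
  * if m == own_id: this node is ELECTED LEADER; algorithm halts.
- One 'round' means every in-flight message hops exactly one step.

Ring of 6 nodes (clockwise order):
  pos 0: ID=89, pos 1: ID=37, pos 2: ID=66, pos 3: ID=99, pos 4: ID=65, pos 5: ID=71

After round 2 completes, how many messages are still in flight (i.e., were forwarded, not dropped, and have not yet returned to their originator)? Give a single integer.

Answer: 2

Derivation:
Round 1: pos1(id37) recv 89: fwd; pos2(id66) recv 37: drop; pos3(id99) recv 66: drop; pos4(id65) recv 99: fwd; pos5(id71) recv 65: drop; pos0(id89) recv 71: drop
Round 2: pos2(id66) recv 89: fwd; pos5(id71) recv 99: fwd
After round 2: 2 messages still in flight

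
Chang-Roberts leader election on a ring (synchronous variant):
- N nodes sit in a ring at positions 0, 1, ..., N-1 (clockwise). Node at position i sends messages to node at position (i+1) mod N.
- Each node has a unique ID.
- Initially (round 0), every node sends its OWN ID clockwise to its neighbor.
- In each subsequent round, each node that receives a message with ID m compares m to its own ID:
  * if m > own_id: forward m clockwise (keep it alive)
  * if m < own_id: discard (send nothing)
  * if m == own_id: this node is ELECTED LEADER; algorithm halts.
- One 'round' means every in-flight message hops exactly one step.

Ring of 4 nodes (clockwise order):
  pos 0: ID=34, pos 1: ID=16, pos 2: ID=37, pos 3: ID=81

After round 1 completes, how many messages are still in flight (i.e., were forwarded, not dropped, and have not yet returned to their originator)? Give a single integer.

Answer: 2

Derivation:
Round 1: pos1(id16) recv 34: fwd; pos2(id37) recv 16: drop; pos3(id81) recv 37: drop; pos0(id34) recv 81: fwd
After round 1: 2 messages still in flight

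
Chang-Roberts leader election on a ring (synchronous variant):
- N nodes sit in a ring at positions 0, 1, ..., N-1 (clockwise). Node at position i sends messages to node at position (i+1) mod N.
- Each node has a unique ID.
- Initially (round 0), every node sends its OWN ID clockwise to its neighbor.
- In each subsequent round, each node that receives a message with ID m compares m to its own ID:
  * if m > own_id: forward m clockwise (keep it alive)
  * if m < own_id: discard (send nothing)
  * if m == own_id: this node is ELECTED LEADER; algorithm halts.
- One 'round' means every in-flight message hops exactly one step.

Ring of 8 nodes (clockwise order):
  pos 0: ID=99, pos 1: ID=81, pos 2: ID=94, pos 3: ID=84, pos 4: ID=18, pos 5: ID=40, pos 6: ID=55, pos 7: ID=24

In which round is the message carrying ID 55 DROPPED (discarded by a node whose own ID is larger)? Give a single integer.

Round 1: pos1(id81) recv 99: fwd; pos2(id94) recv 81: drop; pos3(id84) recv 94: fwd; pos4(id18) recv 84: fwd; pos5(id40) recv 18: drop; pos6(id55) recv 40: drop; pos7(id24) recv 55: fwd; pos0(id99) recv 24: drop
Round 2: pos2(id94) recv 99: fwd; pos4(id18) recv 94: fwd; pos5(id40) recv 84: fwd; pos0(id99) recv 55: drop
Round 3: pos3(id84) recv 99: fwd; pos5(id40) recv 94: fwd; pos6(id55) recv 84: fwd
Round 4: pos4(id18) recv 99: fwd; pos6(id55) recv 94: fwd; pos7(id24) recv 84: fwd
Round 5: pos5(id40) recv 99: fwd; pos7(id24) recv 94: fwd; pos0(id99) recv 84: drop
Round 6: pos6(id55) recv 99: fwd; pos0(id99) recv 94: drop
Round 7: pos7(id24) recv 99: fwd
Round 8: pos0(id99) recv 99: ELECTED
Message ID 55 originates at pos 6; dropped at pos 0 in round 2

Answer: 2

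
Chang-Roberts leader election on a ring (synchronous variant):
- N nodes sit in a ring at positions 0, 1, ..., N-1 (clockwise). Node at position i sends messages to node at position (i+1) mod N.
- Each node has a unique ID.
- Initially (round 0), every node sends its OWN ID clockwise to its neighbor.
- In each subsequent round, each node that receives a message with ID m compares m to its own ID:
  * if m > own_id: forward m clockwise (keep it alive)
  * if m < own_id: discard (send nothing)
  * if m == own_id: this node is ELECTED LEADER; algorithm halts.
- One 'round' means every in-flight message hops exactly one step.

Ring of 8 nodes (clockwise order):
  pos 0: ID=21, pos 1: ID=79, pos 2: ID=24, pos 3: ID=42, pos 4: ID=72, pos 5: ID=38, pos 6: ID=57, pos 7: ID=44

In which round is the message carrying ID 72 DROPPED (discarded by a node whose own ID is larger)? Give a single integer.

Answer: 5

Derivation:
Round 1: pos1(id79) recv 21: drop; pos2(id24) recv 79: fwd; pos3(id42) recv 24: drop; pos4(id72) recv 42: drop; pos5(id38) recv 72: fwd; pos6(id57) recv 38: drop; pos7(id44) recv 57: fwd; pos0(id21) recv 44: fwd
Round 2: pos3(id42) recv 79: fwd; pos6(id57) recv 72: fwd; pos0(id21) recv 57: fwd; pos1(id79) recv 44: drop
Round 3: pos4(id72) recv 79: fwd; pos7(id44) recv 72: fwd; pos1(id79) recv 57: drop
Round 4: pos5(id38) recv 79: fwd; pos0(id21) recv 72: fwd
Round 5: pos6(id57) recv 79: fwd; pos1(id79) recv 72: drop
Round 6: pos7(id44) recv 79: fwd
Round 7: pos0(id21) recv 79: fwd
Round 8: pos1(id79) recv 79: ELECTED
Message ID 72 originates at pos 4; dropped at pos 1 in round 5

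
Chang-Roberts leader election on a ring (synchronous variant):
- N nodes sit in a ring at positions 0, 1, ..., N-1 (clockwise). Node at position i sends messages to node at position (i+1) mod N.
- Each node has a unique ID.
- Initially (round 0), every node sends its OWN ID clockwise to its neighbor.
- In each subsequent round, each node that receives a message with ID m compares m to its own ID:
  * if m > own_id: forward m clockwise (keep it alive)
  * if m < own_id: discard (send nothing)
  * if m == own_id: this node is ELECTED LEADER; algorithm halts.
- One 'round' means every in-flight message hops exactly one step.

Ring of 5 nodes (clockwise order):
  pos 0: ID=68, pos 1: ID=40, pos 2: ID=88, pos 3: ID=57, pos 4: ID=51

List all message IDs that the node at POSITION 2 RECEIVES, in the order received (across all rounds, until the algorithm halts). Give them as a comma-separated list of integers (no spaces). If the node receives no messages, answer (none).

Answer: 40,68,88

Derivation:
Round 1: pos1(id40) recv 68: fwd; pos2(id88) recv 40: drop; pos3(id57) recv 88: fwd; pos4(id51) recv 57: fwd; pos0(id68) recv 51: drop
Round 2: pos2(id88) recv 68: drop; pos4(id51) recv 88: fwd; pos0(id68) recv 57: drop
Round 3: pos0(id68) recv 88: fwd
Round 4: pos1(id40) recv 88: fwd
Round 5: pos2(id88) recv 88: ELECTED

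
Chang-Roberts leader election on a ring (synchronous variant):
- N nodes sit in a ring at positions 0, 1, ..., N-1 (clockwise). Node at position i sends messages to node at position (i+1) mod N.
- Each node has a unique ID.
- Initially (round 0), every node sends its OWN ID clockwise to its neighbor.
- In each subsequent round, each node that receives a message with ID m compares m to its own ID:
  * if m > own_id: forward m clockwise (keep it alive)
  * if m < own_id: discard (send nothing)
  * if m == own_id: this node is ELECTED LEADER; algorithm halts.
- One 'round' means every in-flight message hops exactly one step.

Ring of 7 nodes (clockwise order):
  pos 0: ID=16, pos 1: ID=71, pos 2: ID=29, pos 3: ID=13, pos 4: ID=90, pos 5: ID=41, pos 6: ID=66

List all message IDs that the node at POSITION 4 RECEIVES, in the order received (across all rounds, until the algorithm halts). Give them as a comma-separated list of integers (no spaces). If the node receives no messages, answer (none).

Round 1: pos1(id71) recv 16: drop; pos2(id29) recv 71: fwd; pos3(id13) recv 29: fwd; pos4(id90) recv 13: drop; pos5(id41) recv 90: fwd; pos6(id66) recv 41: drop; pos0(id16) recv 66: fwd
Round 2: pos3(id13) recv 71: fwd; pos4(id90) recv 29: drop; pos6(id66) recv 90: fwd; pos1(id71) recv 66: drop
Round 3: pos4(id90) recv 71: drop; pos0(id16) recv 90: fwd
Round 4: pos1(id71) recv 90: fwd
Round 5: pos2(id29) recv 90: fwd
Round 6: pos3(id13) recv 90: fwd
Round 7: pos4(id90) recv 90: ELECTED

Answer: 13,29,71,90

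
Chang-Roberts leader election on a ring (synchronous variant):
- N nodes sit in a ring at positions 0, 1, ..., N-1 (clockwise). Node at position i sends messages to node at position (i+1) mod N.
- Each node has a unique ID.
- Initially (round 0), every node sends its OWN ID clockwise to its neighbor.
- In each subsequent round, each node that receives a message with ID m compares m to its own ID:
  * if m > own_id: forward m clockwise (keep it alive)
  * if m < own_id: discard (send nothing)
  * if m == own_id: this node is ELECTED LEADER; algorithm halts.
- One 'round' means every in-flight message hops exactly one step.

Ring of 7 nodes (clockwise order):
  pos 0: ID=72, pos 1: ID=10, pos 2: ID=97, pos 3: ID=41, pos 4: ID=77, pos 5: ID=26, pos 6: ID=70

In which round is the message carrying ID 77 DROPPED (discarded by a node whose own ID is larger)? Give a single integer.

Answer: 5

Derivation:
Round 1: pos1(id10) recv 72: fwd; pos2(id97) recv 10: drop; pos3(id41) recv 97: fwd; pos4(id77) recv 41: drop; pos5(id26) recv 77: fwd; pos6(id70) recv 26: drop; pos0(id72) recv 70: drop
Round 2: pos2(id97) recv 72: drop; pos4(id77) recv 97: fwd; pos6(id70) recv 77: fwd
Round 3: pos5(id26) recv 97: fwd; pos0(id72) recv 77: fwd
Round 4: pos6(id70) recv 97: fwd; pos1(id10) recv 77: fwd
Round 5: pos0(id72) recv 97: fwd; pos2(id97) recv 77: drop
Round 6: pos1(id10) recv 97: fwd
Round 7: pos2(id97) recv 97: ELECTED
Message ID 77 originates at pos 4; dropped at pos 2 in round 5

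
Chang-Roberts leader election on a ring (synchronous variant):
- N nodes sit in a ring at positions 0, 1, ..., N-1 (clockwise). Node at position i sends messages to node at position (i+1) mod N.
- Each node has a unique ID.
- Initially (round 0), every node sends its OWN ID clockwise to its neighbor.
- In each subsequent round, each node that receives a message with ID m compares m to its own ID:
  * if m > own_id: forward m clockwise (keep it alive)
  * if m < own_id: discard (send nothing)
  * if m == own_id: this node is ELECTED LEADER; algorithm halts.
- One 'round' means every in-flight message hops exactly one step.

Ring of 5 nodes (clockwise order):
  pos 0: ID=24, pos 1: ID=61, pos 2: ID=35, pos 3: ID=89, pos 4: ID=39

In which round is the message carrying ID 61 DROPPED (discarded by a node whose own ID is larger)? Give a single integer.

Answer: 2

Derivation:
Round 1: pos1(id61) recv 24: drop; pos2(id35) recv 61: fwd; pos3(id89) recv 35: drop; pos4(id39) recv 89: fwd; pos0(id24) recv 39: fwd
Round 2: pos3(id89) recv 61: drop; pos0(id24) recv 89: fwd; pos1(id61) recv 39: drop
Round 3: pos1(id61) recv 89: fwd
Round 4: pos2(id35) recv 89: fwd
Round 5: pos3(id89) recv 89: ELECTED
Message ID 61 originates at pos 1; dropped at pos 3 in round 2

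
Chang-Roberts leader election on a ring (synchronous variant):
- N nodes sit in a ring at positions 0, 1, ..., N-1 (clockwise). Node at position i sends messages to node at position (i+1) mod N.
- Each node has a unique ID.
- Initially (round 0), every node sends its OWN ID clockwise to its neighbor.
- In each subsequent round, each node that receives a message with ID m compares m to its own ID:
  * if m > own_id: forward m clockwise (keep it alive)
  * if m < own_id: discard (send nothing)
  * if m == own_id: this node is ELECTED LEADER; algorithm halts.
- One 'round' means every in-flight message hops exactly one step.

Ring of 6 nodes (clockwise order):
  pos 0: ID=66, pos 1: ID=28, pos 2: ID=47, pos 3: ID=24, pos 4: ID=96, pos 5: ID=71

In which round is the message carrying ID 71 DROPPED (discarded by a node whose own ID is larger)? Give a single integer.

Round 1: pos1(id28) recv 66: fwd; pos2(id47) recv 28: drop; pos3(id24) recv 47: fwd; pos4(id96) recv 24: drop; pos5(id71) recv 96: fwd; pos0(id66) recv 71: fwd
Round 2: pos2(id47) recv 66: fwd; pos4(id96) recv 47: drop; pos0(id66) recv 96: fwd; pos1(id28) recv 71: fwd
Round 3: pos3(id24) recv 66: fwd; pos1(id28) recv 96: fwd; pos2(id47) recv 71: fwd
Round 4: pos4(id96) recv 66: drop; pos2(id47) recv 96: fwd; pos3(id24) recv 71: fwd
Round 5: pos3(id24) recv 96: fwd; pos4(id96) recv 71: drop
Round 6: pos4(id96) recv 96: ELECTED
Message ID 71 originates at pos 5; dropped at pos 4 in round 5

Answer: 5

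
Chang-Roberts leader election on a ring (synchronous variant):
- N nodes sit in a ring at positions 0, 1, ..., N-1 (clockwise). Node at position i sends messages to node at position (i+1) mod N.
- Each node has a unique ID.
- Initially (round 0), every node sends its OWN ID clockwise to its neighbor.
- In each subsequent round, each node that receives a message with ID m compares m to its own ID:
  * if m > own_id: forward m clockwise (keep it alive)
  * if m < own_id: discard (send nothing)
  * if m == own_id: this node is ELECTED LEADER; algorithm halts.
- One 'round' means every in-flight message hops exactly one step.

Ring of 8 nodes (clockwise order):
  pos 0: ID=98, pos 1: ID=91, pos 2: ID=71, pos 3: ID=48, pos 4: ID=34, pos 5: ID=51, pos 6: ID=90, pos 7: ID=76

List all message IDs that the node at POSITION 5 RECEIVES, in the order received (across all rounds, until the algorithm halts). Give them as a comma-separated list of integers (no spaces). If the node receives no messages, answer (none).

Answer: 34,48,71,91,98

Derivation:
Round 1: pos1(id91) recv 98: fwd; pos2(id71) recv 91: fwd; pos3(id48) recv 71: fwd; pos4(id34) recv 48: fwd; pos5(id51) recv 34: drop; pos6(id90) recv 51: drop; pos7(id76) recv 90: fwd; pos0(id98) recv 76: drop
Round 2: pos2(id71) recv 98: fwd; pos3(id48) recv 91: fwd; pos4(id34) recv 71: fwd; pos5(id51) recv 48: drop; pos0(id98) recv 90: drop
Round 3: pos3(id48) recv 98: fwd; pos4(id34) recv 91: fwd; pos5(id51) recv 71: fwd
Round 4: pos4(id34) recv 98: fwd; pos5(id51) recv 91: fwd; pos6(id90) recv 71: drop
Round 5: pos5(id51) recv 98: fwd; pos6(id90) recv 91: fwd
Round 6: pos6(id90) recv 98: fwd; pos7(id76) recv 91: fwd
Round 7: pos7(id76) recv 98: fwd; pos0(id98) recv 91: drop
Round 8: pos0(id98) recv 98: ELECTED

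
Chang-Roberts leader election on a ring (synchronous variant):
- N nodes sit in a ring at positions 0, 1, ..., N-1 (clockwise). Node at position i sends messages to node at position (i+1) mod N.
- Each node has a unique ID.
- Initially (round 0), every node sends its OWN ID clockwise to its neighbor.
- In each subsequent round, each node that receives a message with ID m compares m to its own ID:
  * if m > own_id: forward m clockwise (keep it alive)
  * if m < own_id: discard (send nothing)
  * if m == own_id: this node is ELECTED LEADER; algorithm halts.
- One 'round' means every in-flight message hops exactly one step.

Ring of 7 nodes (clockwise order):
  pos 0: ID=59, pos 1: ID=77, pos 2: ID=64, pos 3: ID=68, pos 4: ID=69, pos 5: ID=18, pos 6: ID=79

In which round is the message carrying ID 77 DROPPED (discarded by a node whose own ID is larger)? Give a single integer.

Round 1: pos1(id77) recv 59: drop; pos2(id64) recv 77: fwd; pos3(id68) recv 64: drop; pos4(id69) recv 68: drop; pos5(id18) recv 69: fwd; pos6(id79) recv 18: drop; pos0(id59) recv 79: fwd
Round 2: pos3(id68) recv 77: fwd; pos6(id79) recv 69: drop; pos1(id77) recv 79: fwd
Round 3: pos4(id69) recv 77: fwd; pos2(id64) recv 79: fwd
Round 4: pos5(id18) recv 77: fwd; pos3(id68) recv 79: fwd
Round 5: pos6(id79) recv 77: drop; pos4(id69) recv 79: fwd
Round 6: pos5(id18) recv 79: fwd
Round 7: pos6(id79) recv 79: ELECTED
Message ID 77 originates at pos 1; dropped at pos 6 in round 5

Answer: 5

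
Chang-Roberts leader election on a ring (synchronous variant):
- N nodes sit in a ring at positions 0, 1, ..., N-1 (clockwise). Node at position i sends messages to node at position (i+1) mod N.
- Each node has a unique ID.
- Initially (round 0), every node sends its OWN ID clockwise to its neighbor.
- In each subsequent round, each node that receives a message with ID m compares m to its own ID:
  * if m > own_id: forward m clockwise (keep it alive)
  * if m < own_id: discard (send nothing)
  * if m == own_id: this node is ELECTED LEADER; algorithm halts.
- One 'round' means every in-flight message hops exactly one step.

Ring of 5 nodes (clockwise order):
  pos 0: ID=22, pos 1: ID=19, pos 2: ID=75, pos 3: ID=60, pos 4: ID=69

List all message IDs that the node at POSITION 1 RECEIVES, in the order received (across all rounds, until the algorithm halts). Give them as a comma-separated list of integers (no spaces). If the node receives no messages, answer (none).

Round 1: pos1(id19) recv 22: fwd; pos2(id75) recv 19: drop; pos3(id60) recv 75: fwd; pos4(id69) recv 60: drop; pos0(id22) recv 69: fwd
Round 2: pos2(id75) recv 22: drop; pos4(id69) recv 75: fwd; pos1(id19) recv 69: fwd
Round 3: pos0(id22) recv 75: fwd; pos2(id75) recv 69: drop
Round 4: pos1(id19) recv 75: fwd
Round 5: pos2(id75) recv 75: ELECTED

Answer: 22,69,75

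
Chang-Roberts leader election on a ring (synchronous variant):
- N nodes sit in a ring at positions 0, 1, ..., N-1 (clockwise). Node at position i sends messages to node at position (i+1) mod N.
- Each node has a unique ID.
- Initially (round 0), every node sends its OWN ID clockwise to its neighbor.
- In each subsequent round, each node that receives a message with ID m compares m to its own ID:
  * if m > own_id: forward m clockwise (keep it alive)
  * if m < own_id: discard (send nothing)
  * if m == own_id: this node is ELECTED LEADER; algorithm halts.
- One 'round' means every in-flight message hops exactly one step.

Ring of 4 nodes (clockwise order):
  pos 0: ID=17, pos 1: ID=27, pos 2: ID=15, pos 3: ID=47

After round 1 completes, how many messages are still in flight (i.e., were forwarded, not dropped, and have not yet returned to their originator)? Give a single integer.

Answer: 2

Derivation:
Round 1: pos1(id27) recv 17: drop; pos2(id15) recv 27: fwd; pos3(id47) recv 15: drop; pos0(id17) recv 47: fwd
After round 1: 2 messages still in flight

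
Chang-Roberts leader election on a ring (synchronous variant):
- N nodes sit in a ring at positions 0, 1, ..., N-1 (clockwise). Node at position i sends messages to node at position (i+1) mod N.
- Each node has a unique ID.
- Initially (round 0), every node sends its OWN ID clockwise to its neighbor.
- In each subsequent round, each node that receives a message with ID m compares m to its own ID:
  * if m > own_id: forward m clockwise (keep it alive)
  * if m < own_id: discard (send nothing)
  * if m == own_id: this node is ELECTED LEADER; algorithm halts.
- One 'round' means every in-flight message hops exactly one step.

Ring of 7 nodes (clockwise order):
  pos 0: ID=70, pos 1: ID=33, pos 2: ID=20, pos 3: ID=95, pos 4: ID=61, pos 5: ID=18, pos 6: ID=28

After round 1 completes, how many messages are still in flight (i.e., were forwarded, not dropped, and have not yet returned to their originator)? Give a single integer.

Round 1: pos1(id33) recv 70: fwd; pos2(id20) recv 33: fwd; pos3(id95) recv 20: drop; pos4(id61) recv 95: fwd; pos5(id18) recv 61: fwd; pos6(id28) recv 18: drop; pos0(id70) recv 28: drop
After round 1: 4 messages still in flight

Answer: 4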